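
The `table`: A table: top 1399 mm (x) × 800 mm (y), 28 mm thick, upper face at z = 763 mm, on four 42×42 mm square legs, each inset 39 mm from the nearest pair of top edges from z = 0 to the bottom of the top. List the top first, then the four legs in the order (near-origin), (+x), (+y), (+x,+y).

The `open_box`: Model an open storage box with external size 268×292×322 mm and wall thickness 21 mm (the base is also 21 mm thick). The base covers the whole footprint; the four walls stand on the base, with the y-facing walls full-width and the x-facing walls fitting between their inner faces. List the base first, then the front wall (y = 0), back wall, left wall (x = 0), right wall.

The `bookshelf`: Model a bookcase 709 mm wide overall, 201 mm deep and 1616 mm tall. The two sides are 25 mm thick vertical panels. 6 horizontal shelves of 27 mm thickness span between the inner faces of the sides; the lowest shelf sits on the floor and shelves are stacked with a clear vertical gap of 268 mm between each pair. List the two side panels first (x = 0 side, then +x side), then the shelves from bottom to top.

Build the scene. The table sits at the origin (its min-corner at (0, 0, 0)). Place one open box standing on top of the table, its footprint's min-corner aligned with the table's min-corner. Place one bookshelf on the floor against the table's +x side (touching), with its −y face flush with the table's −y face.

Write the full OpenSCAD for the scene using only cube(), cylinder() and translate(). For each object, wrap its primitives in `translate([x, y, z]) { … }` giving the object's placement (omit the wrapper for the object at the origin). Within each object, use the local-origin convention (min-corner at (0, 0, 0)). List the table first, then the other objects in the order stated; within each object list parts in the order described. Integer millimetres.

translate([0, 0, 735]) cube([1399, 800, 28]);
translate([39, 39, 0]) cube([42, 42, 735]);
translate([1318, 39, 0]) cube([42, 42, 735]);
translate([39, 719, 0]) cube([42, 42, 735]);
translate([1318, 719, 0]) cube([42, 42, 735]);
translate([0, 0, 763]) {
  cube([268, 292, 21]);
  translate([0, 0, 21]) cube([268, 21, 301]);
  translate([0, 271, 21]) cube([268, 21, 301]);
  translate([0, 21, 21]) cube([21, 250, 301]);
  translate([247, 21, 21]) cube([21, 250, 301]);
}
translate([1399, 0, 0]) {
  cube([25, 201, 1616]);
  translate([684, 0, 0]) cube([25, 201, 1616]);
  translate([25, 0, 0]) cube([659, 201, 27]);
  translate([25, 0, 295]) cube([659, 201, 27]);
  translate([25, 0, 590]) cube([659, 201, 27]);
  translate([25, 0, 885]) cube([659, 201, 27]);
  translate([25, 0, 1180]) cube([659, 201, 27]);
  translate([25, 0, 1475]) cube([659, 201, 27]);
}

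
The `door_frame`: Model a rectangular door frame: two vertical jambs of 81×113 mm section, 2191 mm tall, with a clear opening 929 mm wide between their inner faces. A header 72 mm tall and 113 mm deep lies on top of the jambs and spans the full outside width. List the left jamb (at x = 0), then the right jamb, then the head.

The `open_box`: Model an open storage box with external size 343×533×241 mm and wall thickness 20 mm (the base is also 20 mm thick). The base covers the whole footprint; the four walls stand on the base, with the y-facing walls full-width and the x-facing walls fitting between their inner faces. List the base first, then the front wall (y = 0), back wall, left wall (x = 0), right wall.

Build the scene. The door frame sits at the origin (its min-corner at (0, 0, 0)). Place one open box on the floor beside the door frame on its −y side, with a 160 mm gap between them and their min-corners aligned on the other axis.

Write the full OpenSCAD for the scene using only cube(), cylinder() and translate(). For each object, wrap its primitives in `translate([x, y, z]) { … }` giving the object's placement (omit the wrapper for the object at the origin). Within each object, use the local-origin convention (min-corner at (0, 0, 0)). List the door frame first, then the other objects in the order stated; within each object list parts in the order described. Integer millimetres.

cube([81, 113, 2191]);
translate([1010, 0, 0]) cube([81, 113, 2191]);
translate([0, 0, 2191]) cube([1091, 113, 72]);
translate([0, -693, 0]) {
  cube([343, 533, 20]);
  translate([0, 0, 20]) cube([343, 20, 221]);
  translate([0, 513, 20]) cube([343, 20, 221]);
  translate([0, 20, 20]) cube([20, 493, 221]);
  translate([323, 20, 20]) cube([20, 493, 221]);
}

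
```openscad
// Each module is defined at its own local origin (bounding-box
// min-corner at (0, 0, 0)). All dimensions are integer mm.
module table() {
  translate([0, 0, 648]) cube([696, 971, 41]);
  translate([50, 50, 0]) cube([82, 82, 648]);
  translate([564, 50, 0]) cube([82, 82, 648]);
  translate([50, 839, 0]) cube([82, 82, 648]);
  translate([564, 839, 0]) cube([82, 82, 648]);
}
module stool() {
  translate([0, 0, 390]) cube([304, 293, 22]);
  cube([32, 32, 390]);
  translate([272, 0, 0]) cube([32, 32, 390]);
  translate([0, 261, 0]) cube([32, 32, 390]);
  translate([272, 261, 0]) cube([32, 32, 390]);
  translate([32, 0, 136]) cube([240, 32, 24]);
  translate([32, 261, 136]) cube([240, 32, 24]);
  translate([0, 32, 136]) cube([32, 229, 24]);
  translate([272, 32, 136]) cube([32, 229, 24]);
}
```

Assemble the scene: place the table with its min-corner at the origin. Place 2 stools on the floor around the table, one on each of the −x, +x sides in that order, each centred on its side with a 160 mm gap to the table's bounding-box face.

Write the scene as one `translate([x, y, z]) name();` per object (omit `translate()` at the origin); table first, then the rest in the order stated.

table();
translate([-464, 339, 0]) stool();
translate([856, 339, 0]) stool();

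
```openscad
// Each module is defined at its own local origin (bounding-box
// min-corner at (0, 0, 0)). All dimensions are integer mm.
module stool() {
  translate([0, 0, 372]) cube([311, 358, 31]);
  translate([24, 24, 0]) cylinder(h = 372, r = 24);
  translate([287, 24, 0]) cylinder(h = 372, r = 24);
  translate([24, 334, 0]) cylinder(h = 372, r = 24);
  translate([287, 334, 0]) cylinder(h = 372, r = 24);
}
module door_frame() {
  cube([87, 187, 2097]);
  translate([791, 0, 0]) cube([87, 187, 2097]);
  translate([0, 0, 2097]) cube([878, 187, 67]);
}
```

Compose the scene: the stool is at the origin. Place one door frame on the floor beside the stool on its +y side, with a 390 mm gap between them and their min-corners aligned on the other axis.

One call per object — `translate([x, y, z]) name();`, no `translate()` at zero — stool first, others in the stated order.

stool();
translate([0, 748, 0]) door_frame();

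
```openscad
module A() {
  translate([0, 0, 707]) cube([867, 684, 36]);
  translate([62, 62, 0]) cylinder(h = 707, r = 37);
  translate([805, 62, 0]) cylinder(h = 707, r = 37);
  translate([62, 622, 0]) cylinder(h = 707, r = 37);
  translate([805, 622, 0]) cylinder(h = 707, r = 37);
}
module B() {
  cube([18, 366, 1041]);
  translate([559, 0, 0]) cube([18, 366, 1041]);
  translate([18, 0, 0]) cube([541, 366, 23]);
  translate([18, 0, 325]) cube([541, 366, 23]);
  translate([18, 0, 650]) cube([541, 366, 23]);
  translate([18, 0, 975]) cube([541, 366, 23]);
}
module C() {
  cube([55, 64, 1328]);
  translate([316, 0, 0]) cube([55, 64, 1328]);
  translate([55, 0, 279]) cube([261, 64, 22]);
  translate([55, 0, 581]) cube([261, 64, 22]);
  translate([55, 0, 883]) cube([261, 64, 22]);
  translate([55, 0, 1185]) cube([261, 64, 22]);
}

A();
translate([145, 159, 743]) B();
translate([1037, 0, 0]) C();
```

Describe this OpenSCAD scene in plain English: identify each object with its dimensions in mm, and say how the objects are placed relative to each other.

A is a table: top 867 mm (x) × 684 mm (y), 36 mm thick, upper face at z = 743 mm, on four round legs of 74 mm diameter, each leg's bounding box inset 25 mm from the nearest pair of top edges, running from z = 0 to the bottom of the top.

B is an open bookshelf. Two side panels, each 18 mm thick, 366 mm deep and 1041 mm tall, stand 577 mm apart (outside-to-outside). Between them sit 4 shelves, each 23 mm thick and 366 mm deep, spanning the full gap between the sides. The bottom shelf rests on the floor (its underside at z = 0) and the clear gap between one shelf's top and the next shelf's underside is 302 mm.

C is a wooden ladder with two side rails of 55×64 mm section and 1328 mm height, set 371 mm apart overall. Between them run 4 rectangular rungs (64 mm deep, 22 mm thick), front faces flush with the rails' −y face. The bottom of the first rung is 279 mm above the floor and each subsequent rung is 302 mm higher than the one below.

The bookshelf is on top of the table, centred. The ladder is on the floor beside the table on its +x side.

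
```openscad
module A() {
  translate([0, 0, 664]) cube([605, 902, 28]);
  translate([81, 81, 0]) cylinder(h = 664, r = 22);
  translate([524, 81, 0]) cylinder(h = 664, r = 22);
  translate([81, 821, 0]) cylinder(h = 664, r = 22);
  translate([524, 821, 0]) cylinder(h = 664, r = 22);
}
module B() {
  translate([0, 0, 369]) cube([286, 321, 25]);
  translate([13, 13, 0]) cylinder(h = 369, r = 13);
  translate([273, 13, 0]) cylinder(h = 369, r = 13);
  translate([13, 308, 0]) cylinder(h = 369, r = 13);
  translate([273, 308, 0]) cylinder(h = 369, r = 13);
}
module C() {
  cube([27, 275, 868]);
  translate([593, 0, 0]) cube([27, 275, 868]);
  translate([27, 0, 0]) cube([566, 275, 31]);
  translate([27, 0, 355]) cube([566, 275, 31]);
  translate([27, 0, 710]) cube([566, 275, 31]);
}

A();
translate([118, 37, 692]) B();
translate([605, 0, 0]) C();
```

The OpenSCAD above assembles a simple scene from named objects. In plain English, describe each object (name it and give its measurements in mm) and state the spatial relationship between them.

A is a table with a 605×902 mm rectangular top, 28 mm thick, top surface at z = 692 mm, supported by four round legs of 44 mm diameter, each leg's bounding box inset 59 mm from the nearest pair of top edges, running from the floor.

B is a four-legged stool. The seat is 286×321 mm, 25 mm thick, top at z = 394 mm. It stands on four round legs, each 26 mm in diameter, from z = 0 to the seat underside, each leg's axis is inset half a diameter from the nearest pair of seat edges (so the leg's bounding box is flush with the corner).

C is a bookshelf 620 mm wide overall, 275 mm deep and 868 mm tall. The two sides are 27 mm thick vertical panels. 3 horizontal shelves of 31 mm thickness span between the inner faces of the sides; the lowest shelf sits on the floor and shelves are stacked with a clear vertical gap of 324 mm between each pair.

The stool is on top of the table. The bookshelf is against the table's +x side, with their −y faces flush.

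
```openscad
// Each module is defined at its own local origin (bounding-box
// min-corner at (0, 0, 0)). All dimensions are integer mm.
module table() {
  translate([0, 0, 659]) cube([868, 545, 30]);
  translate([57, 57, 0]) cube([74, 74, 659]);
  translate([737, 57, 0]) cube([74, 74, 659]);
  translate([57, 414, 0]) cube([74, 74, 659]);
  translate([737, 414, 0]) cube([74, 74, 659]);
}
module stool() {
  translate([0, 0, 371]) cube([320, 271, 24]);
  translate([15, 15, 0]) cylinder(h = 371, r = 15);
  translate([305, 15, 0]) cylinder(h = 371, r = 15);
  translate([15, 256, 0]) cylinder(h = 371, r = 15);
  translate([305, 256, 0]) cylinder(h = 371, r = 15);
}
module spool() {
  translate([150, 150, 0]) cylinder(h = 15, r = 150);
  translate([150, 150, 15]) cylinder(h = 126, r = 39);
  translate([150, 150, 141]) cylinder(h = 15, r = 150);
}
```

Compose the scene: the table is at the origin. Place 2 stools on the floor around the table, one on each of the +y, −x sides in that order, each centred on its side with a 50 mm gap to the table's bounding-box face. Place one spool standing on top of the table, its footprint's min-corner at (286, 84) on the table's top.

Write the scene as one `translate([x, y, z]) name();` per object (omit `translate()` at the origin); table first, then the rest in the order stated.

table();
translate([274, 595, 0]) stool();
translate([-370, 137, 0]) stool();
translate([286, 84, 689]) spool();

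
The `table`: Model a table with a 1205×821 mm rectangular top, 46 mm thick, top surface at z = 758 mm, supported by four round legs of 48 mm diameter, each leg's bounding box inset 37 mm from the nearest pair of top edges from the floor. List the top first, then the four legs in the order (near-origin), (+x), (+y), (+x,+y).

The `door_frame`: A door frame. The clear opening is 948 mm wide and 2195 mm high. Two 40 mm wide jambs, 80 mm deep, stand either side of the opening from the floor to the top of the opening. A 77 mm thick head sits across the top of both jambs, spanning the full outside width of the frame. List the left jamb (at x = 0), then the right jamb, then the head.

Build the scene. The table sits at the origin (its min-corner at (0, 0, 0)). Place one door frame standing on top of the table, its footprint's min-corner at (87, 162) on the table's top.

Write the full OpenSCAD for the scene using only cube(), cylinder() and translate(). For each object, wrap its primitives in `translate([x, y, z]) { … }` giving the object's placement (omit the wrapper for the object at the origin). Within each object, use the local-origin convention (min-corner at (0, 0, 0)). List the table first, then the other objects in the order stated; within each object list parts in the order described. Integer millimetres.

translate([0, 0, 712]) cube([1205, 821, 46]);
translate([61, 61, 0]) cylinder(h = 712, r = 24);
translate([1144, 61, 0]) cylinder(h = 712, r = 24);
translate([61, 760, 0]) cylinder(h = 712, r = 24);
translate([1144, 760, 0]) cylinder(h = 712, r = 24);
translate([87, 162, 758]) {
  cube([40, 80, 2195]);
  translate([988, 0, 0]) cube([40, 80, 2195]);
  translate([0, 0, 2195]) cube([1028, 80, 77]);
}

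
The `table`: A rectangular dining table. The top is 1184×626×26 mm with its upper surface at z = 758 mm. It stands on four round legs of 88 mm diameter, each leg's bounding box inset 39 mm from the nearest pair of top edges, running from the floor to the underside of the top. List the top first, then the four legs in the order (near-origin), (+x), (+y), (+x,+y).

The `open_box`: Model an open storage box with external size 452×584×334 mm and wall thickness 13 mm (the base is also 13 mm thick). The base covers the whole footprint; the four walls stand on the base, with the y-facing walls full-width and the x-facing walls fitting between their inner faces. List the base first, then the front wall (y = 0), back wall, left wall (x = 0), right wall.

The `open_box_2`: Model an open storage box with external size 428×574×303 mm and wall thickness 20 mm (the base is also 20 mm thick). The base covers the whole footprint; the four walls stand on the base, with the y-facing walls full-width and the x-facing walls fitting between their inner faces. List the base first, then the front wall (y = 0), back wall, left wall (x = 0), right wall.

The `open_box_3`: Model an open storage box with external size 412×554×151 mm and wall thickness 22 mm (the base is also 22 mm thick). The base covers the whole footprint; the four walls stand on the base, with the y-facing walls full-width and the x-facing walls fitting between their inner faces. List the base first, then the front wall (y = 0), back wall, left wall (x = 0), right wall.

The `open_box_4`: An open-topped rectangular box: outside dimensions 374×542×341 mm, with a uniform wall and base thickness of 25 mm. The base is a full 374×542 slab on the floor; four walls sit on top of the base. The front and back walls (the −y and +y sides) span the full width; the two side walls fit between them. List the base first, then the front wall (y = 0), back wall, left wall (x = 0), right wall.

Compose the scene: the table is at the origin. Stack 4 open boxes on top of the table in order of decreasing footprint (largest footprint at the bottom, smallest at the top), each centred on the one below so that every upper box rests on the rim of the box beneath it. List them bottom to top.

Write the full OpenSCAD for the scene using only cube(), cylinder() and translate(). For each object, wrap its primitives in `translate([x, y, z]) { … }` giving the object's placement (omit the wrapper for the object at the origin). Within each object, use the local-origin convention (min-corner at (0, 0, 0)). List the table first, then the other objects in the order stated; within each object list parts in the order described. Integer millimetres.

translate([0, 0, 732]) cube([1184, 626, 26]);
translate([83, 83, 0]) cylinder(h = 732, r = 44);
translate([1101, 83, 0]) cylinder(h = 732, r = 44);
translate([83, 543, 0]) cylinder(h = 732, r = 44);
translate([1101, 543, 0]) cylinder(h = 732, r = 44);
translate([366, 21, 758]) {
  cube([452, 584, 13]);
  translate([0, 0, 13]) cube([452, 13, 321]);
  translate([0, 571, 13]) cube([452, 13, 321]);
  translate([0, 13, 13]) cube([13, 558, 321]);
  translate([439, 13, 13]) cube([13, 558, 321]);
}
translate([378, 26, 1092]) {
  cube([428, 574, 20]);
  translate([0, 0, 20]) cube([428, 20, 283]);
  translate([0, 554, 20]) cube([428, 20, 283]);
  translate([0, 20, 20]) cube([20, 534, 283]);
  translate([408, 20, 20]) cube([20, 534, 283]);
}
translate([386, 36, 1395]) {
  cube([412, 554, 22]);
  translate([0, 0, 22]) cube([412, 22, 129]);
  translate([0, 532, 22]) cube([412, 22, 129]);
  translate([0, 22, 22]) cube([22, 510, 129]);
  translate([390, 22, 22]) cube([22, 510, 129]);
}
translate([405, 42, 1546]) {
  cube([374, 542, 25]);
  translate([0, 0, 25]) cube([374, 25, 316]);
  translate([0, 517, 25]) cube([374, 25, 316]);
  translate([0, 25, 25]) cube([25, 492, 316]);
  translate([349, 25, 25]) cube([25, 492, 316]);
}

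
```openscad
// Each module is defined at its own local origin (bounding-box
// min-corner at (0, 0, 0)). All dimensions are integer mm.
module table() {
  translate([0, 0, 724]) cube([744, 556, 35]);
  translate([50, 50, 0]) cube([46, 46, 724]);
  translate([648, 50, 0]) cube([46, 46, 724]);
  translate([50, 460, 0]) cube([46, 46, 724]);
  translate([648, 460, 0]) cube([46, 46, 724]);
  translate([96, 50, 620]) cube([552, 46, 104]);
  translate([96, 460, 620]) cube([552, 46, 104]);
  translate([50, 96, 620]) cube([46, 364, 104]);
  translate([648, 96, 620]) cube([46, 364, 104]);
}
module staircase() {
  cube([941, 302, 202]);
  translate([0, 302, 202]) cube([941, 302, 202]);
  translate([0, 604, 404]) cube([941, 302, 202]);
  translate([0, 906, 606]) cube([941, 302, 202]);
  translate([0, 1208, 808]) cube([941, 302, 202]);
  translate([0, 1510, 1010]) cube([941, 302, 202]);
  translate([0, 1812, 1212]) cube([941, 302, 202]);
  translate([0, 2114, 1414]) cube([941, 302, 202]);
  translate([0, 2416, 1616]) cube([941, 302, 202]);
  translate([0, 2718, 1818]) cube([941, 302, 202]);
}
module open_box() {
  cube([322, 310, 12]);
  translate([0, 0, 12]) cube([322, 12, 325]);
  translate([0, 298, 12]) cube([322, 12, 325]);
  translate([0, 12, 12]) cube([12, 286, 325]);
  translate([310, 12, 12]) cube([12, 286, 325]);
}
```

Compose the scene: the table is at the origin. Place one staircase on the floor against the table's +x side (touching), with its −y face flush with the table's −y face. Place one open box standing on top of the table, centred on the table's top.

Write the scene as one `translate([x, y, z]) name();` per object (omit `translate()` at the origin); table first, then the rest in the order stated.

table();
translate([744, 0, 0]) staircase();
translate([211, 123, 759]) open_box();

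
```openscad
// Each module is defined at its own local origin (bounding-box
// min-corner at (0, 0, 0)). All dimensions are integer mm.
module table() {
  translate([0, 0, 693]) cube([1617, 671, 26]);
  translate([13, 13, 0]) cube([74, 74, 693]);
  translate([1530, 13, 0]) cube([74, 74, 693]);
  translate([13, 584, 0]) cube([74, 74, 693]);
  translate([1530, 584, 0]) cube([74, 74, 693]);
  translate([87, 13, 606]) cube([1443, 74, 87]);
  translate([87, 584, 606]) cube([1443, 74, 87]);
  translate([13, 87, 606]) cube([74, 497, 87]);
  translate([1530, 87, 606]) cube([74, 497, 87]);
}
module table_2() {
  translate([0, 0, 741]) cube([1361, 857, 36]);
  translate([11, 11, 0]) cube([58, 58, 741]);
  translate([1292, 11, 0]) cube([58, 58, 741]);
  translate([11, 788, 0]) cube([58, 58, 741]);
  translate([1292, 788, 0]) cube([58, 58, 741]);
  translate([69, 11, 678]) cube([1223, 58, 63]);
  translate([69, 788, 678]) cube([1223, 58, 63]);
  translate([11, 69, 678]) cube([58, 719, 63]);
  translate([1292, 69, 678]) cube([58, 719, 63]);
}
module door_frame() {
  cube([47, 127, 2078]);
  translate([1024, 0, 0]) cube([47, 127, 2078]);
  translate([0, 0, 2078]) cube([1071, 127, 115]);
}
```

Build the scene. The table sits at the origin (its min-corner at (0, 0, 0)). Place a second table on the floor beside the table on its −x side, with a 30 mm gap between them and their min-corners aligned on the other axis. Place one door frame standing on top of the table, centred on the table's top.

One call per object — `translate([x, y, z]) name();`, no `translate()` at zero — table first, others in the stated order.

table();
translate([-1391, 0, 0]) table_2();
translate([273, 272, 719]) door_frame();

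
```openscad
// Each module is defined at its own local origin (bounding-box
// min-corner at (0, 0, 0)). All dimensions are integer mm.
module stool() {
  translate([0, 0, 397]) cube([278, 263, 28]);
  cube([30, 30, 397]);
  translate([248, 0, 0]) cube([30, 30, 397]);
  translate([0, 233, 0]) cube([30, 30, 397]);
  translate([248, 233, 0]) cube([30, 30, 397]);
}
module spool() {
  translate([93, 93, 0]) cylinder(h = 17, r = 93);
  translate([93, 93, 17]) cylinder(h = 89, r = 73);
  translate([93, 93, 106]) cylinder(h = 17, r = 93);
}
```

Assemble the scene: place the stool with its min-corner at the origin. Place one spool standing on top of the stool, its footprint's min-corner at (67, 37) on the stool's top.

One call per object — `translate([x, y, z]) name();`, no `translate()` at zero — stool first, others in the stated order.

stool();
translate([67, 37, 425]) spool();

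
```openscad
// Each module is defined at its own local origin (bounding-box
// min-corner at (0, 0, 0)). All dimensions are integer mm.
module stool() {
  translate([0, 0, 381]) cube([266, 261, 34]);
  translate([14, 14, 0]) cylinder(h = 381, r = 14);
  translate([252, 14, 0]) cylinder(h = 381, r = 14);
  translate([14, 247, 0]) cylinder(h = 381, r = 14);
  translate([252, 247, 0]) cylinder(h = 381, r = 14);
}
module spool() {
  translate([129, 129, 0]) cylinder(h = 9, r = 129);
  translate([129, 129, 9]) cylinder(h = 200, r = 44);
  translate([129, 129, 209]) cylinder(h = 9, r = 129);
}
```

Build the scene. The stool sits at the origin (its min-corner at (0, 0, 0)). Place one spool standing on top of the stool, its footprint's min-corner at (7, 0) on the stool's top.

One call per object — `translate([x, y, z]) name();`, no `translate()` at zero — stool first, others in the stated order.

stool();
translate([7, 0, 415]) spool();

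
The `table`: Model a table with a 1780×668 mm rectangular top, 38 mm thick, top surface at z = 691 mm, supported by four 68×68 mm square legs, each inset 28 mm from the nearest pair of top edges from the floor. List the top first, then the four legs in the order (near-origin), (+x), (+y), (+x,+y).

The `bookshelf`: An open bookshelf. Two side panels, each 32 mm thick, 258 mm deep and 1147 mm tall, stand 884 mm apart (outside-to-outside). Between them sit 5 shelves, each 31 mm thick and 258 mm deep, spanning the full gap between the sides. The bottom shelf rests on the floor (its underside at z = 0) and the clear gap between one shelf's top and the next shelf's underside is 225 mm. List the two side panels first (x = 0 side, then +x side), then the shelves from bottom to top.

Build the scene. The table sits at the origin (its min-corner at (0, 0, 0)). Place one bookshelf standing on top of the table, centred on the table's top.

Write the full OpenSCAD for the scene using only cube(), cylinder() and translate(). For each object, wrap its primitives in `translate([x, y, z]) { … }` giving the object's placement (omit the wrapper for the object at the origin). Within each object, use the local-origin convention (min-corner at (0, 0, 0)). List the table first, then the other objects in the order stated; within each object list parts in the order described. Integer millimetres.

translate([0, 0, 653]) cube([1780, 668, 38]);
translate([28, 28, 0]) cube([68, 68, 653]);
translate([1684, 28, 0]) cube([68, 68, 653]);
translate([28, 572, 0]) cube([68, 68, 653]);
translate([1684, 572, 0]) cube([68, 68, 653]);
translate([448, 205, 691]) {
  cube([32, 258, 1147]);
  translate([852, 0, 0]) cube([32, 258, 1147]);
  translate([32, 0, 0]) cube([820, 258, 31]);
  translate([32, 0, 256]) cube([820, 258, 31]);
  translate([32, 0, 512]) cube([820, 258, 31]);
  translate([32, 0, 768]) cube([820, 258, 31]);
  translate([32, 0, 1024]) cube([820, 258, 31]);
}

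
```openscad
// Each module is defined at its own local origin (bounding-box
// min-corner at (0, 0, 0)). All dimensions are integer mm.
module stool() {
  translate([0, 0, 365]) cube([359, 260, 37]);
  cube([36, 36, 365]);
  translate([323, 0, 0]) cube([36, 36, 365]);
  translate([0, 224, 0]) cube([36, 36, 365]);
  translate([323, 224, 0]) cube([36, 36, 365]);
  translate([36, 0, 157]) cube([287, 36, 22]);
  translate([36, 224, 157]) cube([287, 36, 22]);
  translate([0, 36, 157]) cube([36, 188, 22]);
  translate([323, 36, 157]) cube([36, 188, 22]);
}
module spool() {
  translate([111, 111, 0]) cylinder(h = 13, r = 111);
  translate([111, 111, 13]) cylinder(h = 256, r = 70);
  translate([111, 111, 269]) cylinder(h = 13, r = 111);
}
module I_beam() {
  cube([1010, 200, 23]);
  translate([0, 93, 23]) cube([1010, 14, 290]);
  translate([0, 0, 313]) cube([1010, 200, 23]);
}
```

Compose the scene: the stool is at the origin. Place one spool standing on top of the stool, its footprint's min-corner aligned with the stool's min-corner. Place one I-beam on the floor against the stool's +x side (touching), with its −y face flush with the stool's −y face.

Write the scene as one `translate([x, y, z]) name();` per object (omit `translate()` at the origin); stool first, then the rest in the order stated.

stool();
translate([0, 0, 402]) spool();
translate([359, 0, 0]) I_beam();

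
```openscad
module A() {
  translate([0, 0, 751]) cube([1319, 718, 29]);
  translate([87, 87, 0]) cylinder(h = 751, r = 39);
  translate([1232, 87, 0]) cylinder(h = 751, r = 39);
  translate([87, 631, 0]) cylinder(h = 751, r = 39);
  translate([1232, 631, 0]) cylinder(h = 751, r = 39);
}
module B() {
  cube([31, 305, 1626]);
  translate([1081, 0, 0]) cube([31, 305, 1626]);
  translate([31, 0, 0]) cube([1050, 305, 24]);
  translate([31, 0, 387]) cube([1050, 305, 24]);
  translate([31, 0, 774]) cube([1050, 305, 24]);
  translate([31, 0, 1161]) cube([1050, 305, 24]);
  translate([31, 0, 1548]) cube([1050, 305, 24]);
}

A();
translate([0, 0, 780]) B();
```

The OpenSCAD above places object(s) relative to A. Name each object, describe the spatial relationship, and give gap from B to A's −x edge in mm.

A is a table. B is a bookshelf. The bookshelf is on top of the table. The gap from the bookshelf to the table's −x edge is 0 mm.

The bookshelf's min-x is at 0; the table's min-x is 0; gap = 0 mm.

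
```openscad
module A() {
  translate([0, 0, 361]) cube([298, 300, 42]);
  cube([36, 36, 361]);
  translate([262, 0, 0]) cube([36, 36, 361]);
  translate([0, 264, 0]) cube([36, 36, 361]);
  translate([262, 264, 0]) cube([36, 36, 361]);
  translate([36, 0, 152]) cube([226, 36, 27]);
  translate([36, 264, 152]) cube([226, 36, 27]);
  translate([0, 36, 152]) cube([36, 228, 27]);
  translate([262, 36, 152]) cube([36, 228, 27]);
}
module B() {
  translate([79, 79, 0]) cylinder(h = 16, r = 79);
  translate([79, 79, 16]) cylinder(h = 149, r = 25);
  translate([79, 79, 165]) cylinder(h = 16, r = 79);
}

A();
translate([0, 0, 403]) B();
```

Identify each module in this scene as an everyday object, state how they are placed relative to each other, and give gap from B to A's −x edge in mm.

The spool's min-x is at 0; the stool's min-x is 0; gap = 0 mm.

A is a stool. B is a spool. The spool is on top of the stool. The gap from the spool to the stool's −x edge is 0 mm.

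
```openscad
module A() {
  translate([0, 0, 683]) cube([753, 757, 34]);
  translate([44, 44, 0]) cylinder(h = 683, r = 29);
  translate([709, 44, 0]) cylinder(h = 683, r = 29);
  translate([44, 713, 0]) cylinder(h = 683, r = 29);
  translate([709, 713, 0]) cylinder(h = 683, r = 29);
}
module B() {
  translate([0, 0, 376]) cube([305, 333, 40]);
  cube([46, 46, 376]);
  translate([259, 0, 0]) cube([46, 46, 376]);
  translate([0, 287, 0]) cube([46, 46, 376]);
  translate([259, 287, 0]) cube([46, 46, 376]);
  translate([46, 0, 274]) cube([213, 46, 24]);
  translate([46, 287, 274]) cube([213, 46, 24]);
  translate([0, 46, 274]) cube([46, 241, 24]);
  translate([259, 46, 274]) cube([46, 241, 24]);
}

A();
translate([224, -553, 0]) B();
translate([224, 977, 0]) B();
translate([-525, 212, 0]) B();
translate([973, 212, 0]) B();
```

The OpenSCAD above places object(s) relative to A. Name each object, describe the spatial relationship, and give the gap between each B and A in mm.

A is a table. B is a stool. Four stools sit around the table at the −y, +y, −x, +x sides. The gap between each stool and the table is 220 mm.

Each stool's nearest face is 220 mm from the table's bounding box.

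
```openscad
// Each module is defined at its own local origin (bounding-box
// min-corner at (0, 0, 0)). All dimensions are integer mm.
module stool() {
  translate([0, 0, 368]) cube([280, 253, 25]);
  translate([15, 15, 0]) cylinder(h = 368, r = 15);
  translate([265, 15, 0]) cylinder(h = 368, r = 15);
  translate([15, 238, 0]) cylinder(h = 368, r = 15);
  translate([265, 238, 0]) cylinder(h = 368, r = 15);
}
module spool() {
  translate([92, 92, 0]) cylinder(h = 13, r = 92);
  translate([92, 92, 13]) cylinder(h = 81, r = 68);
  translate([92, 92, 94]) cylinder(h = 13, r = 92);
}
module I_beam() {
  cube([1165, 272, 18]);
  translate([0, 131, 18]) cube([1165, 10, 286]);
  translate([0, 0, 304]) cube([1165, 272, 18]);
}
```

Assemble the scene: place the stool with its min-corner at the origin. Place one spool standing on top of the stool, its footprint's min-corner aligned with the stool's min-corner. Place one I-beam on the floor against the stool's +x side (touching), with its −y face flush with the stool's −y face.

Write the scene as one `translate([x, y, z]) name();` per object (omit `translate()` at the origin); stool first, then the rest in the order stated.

stool();
translate([0, 0, 393]) spool();
translate([280, 0, 0]) I_beam();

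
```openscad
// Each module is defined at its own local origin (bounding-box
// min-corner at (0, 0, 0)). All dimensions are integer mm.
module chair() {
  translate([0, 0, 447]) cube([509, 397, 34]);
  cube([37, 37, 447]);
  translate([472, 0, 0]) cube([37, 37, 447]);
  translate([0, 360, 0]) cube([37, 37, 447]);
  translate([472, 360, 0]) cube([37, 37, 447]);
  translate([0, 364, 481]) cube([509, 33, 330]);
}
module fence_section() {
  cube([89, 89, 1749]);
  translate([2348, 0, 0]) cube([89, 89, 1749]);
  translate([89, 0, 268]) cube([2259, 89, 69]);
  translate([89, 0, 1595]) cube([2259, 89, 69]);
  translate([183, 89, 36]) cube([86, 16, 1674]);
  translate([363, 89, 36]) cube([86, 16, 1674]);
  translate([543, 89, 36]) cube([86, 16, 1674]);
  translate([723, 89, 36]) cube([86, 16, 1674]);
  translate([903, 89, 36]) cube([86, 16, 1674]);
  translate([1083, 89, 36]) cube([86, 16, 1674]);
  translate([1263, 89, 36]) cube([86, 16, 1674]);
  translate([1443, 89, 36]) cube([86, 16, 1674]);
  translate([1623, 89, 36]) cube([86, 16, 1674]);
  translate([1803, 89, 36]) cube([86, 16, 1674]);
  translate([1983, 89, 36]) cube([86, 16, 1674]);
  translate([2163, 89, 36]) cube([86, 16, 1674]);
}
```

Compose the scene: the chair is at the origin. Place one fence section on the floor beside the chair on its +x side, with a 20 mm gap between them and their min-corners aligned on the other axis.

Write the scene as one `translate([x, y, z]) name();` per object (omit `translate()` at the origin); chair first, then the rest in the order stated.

chair();
translate([529, 0, 0]) fence_section();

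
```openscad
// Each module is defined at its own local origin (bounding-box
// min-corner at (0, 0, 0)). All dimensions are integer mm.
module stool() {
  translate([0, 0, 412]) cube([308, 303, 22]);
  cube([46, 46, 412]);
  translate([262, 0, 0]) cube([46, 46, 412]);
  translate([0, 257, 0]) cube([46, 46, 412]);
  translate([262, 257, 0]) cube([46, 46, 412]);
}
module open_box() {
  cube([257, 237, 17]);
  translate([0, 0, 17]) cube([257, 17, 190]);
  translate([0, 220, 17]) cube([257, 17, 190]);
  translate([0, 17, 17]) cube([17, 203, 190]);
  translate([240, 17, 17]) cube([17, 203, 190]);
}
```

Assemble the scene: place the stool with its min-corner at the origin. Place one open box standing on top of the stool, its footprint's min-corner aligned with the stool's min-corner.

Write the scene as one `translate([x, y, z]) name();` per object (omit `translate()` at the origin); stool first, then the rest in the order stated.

stool();
translate([0, 0, 434]) open_box();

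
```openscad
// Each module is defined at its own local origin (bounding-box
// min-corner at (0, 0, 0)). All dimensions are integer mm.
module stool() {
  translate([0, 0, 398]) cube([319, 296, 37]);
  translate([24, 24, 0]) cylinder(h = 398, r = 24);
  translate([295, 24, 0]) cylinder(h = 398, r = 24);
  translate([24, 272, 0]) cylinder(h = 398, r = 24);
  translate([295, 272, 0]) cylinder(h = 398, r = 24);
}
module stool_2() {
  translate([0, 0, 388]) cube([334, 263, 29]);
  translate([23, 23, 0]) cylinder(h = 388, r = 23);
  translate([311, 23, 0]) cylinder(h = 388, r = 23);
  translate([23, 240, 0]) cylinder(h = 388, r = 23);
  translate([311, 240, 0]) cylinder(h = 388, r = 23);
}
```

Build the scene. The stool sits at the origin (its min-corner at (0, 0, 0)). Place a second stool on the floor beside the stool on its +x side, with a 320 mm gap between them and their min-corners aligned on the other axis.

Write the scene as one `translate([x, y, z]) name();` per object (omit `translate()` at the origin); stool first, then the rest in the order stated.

stool();
translate([639, 0, 0]) stool_2();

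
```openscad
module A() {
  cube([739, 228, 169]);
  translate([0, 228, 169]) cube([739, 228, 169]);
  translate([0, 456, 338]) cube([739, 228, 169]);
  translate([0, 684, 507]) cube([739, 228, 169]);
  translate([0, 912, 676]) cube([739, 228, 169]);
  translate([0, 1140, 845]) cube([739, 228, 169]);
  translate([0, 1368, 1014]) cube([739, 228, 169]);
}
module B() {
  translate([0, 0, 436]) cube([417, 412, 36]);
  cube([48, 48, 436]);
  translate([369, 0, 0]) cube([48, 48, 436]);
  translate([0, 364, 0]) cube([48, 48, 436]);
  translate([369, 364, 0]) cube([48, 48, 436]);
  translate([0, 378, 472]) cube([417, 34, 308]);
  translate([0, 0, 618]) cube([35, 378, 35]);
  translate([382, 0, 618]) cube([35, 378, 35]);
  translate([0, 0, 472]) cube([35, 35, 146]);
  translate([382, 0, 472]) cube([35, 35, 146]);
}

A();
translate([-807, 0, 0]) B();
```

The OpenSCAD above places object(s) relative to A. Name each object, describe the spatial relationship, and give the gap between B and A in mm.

A is a staircase. B is a chair. The chair is on the floor beside the staircase on its −x side. The gap between the chair and the staircase is 390 mm.

The chair's nearest face is 390 mm from the staircase's −x face.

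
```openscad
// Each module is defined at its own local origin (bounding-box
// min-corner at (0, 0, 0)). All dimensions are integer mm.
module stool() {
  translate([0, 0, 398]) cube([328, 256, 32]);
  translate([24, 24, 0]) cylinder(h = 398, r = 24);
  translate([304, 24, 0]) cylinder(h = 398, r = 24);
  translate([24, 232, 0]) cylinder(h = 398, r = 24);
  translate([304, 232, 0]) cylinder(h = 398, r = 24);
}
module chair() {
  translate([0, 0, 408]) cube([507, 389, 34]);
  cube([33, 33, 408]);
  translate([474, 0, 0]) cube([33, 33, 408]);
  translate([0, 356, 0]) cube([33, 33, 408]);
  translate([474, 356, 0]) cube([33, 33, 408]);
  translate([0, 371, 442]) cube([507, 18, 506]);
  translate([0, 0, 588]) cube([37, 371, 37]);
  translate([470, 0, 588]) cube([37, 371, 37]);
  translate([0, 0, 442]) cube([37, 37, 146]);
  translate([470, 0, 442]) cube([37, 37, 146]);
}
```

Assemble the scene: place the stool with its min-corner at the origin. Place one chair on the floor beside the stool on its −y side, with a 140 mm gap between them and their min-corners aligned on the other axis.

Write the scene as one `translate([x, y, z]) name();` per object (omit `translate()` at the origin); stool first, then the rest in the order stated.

stool();
translate([0, -529, 0]) chair();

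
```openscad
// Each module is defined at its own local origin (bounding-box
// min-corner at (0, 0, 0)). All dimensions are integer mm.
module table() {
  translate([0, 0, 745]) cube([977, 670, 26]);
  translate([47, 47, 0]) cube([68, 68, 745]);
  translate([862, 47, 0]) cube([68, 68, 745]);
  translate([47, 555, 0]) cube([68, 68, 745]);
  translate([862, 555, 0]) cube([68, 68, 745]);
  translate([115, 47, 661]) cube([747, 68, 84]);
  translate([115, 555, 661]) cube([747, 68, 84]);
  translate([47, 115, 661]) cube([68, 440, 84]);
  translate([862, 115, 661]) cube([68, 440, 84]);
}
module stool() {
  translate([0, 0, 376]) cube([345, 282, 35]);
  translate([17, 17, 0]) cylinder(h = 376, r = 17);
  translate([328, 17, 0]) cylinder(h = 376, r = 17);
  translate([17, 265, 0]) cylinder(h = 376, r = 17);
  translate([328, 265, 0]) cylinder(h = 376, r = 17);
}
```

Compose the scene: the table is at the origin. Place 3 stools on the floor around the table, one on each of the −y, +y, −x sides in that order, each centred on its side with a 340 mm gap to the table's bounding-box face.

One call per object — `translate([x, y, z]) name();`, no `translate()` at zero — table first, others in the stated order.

table();
translate([316, -622, 0]) stool();
translate([316, 1010, 0]) stool();
translate([-685, 194, 0]) stool();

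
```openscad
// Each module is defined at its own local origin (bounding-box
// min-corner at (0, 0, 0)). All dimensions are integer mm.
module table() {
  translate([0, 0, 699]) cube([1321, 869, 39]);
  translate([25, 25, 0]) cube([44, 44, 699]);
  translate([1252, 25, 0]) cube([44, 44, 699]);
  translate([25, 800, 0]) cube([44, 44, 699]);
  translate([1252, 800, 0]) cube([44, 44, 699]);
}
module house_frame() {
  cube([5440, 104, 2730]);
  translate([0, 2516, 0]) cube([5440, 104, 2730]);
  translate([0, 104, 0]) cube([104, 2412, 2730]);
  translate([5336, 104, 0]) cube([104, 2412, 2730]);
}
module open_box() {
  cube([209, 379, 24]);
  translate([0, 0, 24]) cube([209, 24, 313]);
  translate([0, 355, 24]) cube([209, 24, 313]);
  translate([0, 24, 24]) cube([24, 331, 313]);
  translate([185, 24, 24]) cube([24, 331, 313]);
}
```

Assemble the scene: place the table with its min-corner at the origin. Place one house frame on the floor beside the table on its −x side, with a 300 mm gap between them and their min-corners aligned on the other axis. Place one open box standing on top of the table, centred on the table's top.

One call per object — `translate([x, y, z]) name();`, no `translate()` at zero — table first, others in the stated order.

table();
translate([-5740, 0, 0]) house_frame();
translate([556, 245, 738]) open_box();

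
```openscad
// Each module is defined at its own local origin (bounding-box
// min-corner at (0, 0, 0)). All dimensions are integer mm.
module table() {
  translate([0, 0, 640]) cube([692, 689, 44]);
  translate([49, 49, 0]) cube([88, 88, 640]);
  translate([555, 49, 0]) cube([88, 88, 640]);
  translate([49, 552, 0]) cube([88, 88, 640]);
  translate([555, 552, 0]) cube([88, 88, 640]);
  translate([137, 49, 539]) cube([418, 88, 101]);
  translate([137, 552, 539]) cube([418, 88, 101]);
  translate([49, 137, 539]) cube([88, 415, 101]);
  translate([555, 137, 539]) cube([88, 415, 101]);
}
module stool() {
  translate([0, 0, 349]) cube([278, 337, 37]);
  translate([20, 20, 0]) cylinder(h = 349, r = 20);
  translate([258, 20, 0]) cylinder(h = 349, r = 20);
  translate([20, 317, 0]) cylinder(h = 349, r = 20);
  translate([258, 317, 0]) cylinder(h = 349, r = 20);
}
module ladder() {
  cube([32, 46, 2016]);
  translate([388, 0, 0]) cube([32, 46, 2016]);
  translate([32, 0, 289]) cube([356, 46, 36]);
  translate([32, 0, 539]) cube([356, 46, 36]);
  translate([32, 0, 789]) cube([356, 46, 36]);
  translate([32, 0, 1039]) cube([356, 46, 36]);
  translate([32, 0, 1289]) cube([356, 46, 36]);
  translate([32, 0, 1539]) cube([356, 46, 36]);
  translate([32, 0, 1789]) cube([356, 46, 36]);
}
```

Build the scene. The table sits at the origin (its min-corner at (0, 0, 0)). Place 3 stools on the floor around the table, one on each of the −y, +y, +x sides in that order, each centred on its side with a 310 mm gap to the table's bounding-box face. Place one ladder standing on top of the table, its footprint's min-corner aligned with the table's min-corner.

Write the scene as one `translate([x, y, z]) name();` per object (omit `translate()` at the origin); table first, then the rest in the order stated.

table();
translate([207, -647, 0]) stool();
translate([207, 999, 0]) stool();
translate([1002, 176, 0]) stool();
translate([0, 0, 684]) ladder();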